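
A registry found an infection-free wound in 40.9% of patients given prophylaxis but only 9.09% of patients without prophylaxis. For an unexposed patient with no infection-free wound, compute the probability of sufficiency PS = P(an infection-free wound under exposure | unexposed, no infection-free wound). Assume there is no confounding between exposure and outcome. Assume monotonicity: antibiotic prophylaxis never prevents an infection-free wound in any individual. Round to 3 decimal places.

PS ≈ 0.350

p₁ = 0.409, p₀ = 0.0909.
Under exogeneity and monotonicity, PS = (p₁ − p₀) / (1 − p₀).
PS = (0.409 − 0.0909) / (1 − 0.0909) = 0.3181 / 0.9091 ≈ 0.3499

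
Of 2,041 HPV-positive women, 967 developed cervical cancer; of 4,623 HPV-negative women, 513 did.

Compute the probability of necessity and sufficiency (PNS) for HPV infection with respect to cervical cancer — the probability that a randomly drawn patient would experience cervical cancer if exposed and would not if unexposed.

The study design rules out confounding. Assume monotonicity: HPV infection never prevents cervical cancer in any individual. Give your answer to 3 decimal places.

PNS ≈ 0.363

p₁ = P(outcome | exposed) = 967/2041 = 0.47379
p₀ = P(outcome | unexposed) = 513/4623 = 0.11097
Under exogeneity and monotonicity, PNS = p₁ − p₀.
PNS = 0.47379 − 0.11097 = 0.36282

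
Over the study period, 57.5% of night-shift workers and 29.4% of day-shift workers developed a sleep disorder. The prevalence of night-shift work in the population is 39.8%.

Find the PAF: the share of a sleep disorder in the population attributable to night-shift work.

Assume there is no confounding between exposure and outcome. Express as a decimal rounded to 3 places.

PAF ≈ 0.276

p₁ = 0.575, p₀ = 0.294.
Overall risk P(Y=1) = π·p₁ + (1−π)·p₀ = 0.398×0.575 + 0.602×0.294 = 0.40584.
Under exogeneity, PAF = [P(Y=1) − p₀] / P(Y=1).
PAF = (0.40584 − 0.294) / 0.40584 ≈ 0.2756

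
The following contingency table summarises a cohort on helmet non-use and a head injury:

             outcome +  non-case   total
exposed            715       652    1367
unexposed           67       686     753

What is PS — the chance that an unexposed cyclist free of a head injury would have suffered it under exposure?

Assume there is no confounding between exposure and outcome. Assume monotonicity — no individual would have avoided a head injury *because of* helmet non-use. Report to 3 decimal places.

PS ≈ 0.476

p₁ = P(outcome | exposed) = 715/1367 = 0.52304
p₀ = P(outcome | unexposed) = 67/753 = 0.088977
Under exogeneity and monotonicity, PS = (p₁ − p₀)/(1 − p₀).
PS = (0.52304 − 0.088977) / 0.91102 ≈ 0.4765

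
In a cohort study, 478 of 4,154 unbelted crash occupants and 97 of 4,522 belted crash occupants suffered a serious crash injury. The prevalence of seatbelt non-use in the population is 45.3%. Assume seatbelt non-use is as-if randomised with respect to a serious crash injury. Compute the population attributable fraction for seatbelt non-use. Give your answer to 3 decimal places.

p₁ = P(outcome | exposed) = 478/4154 = 0.11507
p₀ = P(outcome | unexposed) = 97/4522 = 0.021451
Overall risk P(Y=1) = π·p₁ + (1−π)·p₀ = 0.453×0.11507 + 0.547×0.021451 = 0.06386.
Under exogeneity, PAF = [P(Y=1) − p₀] / P(Y=1).
PAF = (0.06386 − 0.021451) / 0.06386 ≈ 0.6641

PAF ≈ 0.664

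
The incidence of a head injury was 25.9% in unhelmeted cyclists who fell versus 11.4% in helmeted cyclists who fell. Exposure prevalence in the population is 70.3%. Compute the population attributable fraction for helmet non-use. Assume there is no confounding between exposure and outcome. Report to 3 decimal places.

p₁ = 0.259, p₀ = 0.114.
Overall risk P(Y=1) = π·p₁ + (1−π)·p₀ = 0.703×0.259 + 0.297×0.114 = 0.21593.
Under exogeneity, PAF = [P(Y=1) − p₀] / P(Y=1).
PAF = (0.21593 − 0.114) / 0.21593 ≈ 0.4721

PAF ≈ 0.472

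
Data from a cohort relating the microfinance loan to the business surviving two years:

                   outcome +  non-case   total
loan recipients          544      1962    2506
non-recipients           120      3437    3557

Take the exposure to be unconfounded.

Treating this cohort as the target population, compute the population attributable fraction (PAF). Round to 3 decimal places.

p₁ = P(outcome | exposed) = 544/2506 = 0.21708
p₀ = P(outcome | unexposed) = 120/3557 = 0.033736
Exposure prevalence π = 2506/6063 = 0.41333; overall risk P(Y=1) = 0.10952.
Under exogeneity, PAF = [P(Y=1) − p₀]/P(Y=1).
PAF = (0.10952 − 0.033736) / 0.10952 ≈ 0.6920

PAF ≈ 0.692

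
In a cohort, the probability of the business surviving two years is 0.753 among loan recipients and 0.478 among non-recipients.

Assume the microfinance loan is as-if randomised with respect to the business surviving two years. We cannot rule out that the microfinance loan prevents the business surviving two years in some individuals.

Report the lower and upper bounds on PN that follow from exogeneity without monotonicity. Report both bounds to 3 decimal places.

Let p₁ = 0.753, p₀ = 0.478.
Under exogeneity alone the bounds on PN are max{0,(p₁−p₀)/p₁} ≤ PN ≤ min{1,(1−p₀)/p₁}.
  lower = (p₁ − p₀)/p₁ = 0.275 / 0.753 ≈ 0.3652
  upper = min{1, (1 − p₀)/p₁} = 0.522 / 0.753 ≈ 0.6932

0.365 ≤ PN ≤ 0.693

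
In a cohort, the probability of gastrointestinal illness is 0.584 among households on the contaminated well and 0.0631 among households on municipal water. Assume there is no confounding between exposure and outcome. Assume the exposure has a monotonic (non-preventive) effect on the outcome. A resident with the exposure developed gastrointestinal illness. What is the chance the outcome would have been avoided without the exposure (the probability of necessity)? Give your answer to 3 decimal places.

Let p₁ = 0.584, p₀ = 0.0631.
Under exogeneity and monotonicity, PN = (p₁ − p₀) / p₁.
PN = (0.584 − 0.0631) / 0.584 = 0.5209 / 0.584 ≈ 0.8920

PN ≈ 0.892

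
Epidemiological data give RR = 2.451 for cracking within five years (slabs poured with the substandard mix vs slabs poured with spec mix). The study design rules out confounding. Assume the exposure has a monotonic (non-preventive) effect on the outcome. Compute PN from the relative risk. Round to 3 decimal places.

Under exogeneity and monotonicity, PN = (RR − 1) / RR = 1 − 1/RR.
PN = (2.451 − 1) / 2.451 = 1.451 / 2.451 ≈ 0.5920

PN ≈ 0.592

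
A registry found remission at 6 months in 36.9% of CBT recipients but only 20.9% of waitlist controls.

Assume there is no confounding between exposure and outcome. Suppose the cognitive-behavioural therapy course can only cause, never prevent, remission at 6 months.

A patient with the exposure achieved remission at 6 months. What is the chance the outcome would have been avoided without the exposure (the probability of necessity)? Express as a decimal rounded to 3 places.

PN ≈ 0.434

p₁ = 0.369, p₀ = 0.209.
Under exogeneity and monotonicity, PN = (p₁ − p₀) / p₁.
PN = (0.369 − 0.209) / 0.369 = 0.16 / 0.369 ≈ 0.4336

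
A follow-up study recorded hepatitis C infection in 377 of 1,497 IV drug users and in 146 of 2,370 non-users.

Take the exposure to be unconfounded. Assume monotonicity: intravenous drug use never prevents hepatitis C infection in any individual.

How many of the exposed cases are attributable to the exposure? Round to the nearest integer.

about 285 cases

p₁ = P(outcome | exposed) = 377/1497 = 0.25184
p₀ = P(outcome | unexposed) = 146/2370 = 0.061603
PN = (p₁ − p₀)/p₁ = (0.25184 − 0.061603) / 0.25184 ≈ 0.75538.
Attributable cases ≈ PN × (exposed cases) = 0.75538 × 377 ≈ 284.78.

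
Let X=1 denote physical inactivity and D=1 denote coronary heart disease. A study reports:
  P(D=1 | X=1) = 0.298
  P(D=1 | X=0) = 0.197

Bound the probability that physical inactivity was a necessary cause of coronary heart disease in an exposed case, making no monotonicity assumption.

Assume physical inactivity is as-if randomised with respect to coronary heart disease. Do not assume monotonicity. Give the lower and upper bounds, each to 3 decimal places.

Let p₁ = 0.298, p₀ = 0.197.
Under exogeneity alone the bounds on PN are max{0,(p₁−p₀)/p₁} ≤ PN ≤ min{1,(1−p₀)/p₁}.
  lower = (p₁ − p₀)/p₁ = 0.101 / 0.298 ≈ 0.3389
  upper = min{1, (1 − p₀)/p₁} = 0.803 / 0.298 ≈ 2.6946 → capped at 1

0.339 ≤ PN ≤ 1.000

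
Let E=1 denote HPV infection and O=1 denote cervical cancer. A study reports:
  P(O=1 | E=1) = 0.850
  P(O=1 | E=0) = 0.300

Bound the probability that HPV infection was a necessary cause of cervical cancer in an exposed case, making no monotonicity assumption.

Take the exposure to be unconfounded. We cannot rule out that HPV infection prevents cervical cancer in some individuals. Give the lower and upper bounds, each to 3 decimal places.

0.647 ≤ PN ≤ 0.824

Let p₁ = 0.85, p₀ = 0.3.
Under exogeneity alone the bounds on PN are max{0,(p₁−p₀)/p₁} ≤ PN ≤ min{1,(1−p₀)/p₁}.
  lower = (p₁ − p₀)/p₁ = 0.55 / 0.85 ≈ 0.6471
  upper = min{1, (1 − p₀)/p₁} = 0.7 / 0.85 ≈ 0.8235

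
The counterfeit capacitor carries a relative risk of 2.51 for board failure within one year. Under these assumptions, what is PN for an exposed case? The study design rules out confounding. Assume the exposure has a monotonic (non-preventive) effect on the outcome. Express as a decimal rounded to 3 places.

PN ≈ 0.602

Under exogeneity and monotonicity, PN = (RR − 1) / RR = 1 − 1/RR.
PN = (2.51 − 1) / 2.51 = 1.51 / 2.51 ≈ 0.6016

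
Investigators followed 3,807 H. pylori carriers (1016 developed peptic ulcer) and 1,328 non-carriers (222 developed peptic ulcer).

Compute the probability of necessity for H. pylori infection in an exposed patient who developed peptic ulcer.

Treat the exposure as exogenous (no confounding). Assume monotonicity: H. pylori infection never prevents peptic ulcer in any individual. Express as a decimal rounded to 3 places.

PN ≈ 0.374

p₁ = P(outcome | exposed) = 1016/3807 = 0.26688
p₀ = P(outcome | unexposed) = 222/1328 = 0.16717
Under exogeneity and monotonicity, PN = (p₁ − p₀) / p₁.
PN = (0.26688 − 0.16717) / 0.26688 = 0.099708 / 0.26688 ≈ 0.3736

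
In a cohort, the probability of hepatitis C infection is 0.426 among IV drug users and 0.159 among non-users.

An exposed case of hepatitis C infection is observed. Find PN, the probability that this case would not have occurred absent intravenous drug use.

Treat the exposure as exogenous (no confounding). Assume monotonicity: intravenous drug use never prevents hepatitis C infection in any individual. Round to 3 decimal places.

PN ≈ 0.627

Let p₁ = 0.426, p₀ = 0.159.
Under exogeneity and monotonicity, PN = (p₁ − p₀) / p₁.
PN = (0.426 − 0.159) / 0.426 = 0.267 / 0.426 ≈ 0.6268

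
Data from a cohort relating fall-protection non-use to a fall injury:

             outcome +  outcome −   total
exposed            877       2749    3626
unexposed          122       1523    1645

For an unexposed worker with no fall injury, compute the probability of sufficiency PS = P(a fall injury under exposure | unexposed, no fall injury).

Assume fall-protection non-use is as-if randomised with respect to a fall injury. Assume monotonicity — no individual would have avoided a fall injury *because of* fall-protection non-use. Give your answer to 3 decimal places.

PS ≈ 0.181

p₁ = P(outcome | exposed) = 877/3626 = 0.24186
p₀ = P(outcome | unexposed) = 122/1645 = 0.074164
Under exogeneity and monotonicity, PS = (p₁ − p₀) / (1 − p₀).
PS = (0.24186 − 0.074164) / (1 − 0.074164) = 0.1677 / 0.92584 ≈ 0.1811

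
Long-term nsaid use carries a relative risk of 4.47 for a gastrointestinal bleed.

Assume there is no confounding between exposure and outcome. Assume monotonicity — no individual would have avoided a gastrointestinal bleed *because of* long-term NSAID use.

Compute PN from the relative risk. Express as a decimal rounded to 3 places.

PN ≈ 0.776

Under exogeneity and monotonicity, PN = (RR − 1) / RR = 1 − 1/RR.
PN = (4.47 − 1) / 4.47 = 3.47 / 4.47 ≈ 0.7763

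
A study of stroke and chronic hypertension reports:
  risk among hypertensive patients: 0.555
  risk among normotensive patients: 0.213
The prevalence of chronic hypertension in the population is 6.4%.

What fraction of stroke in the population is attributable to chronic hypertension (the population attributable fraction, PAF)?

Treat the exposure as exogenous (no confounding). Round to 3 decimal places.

PAF ≈ 0.093

Let p₁ = 0.555, p₀ = 0.213.
Overall risk P(Y=1) = π·p₁ + (1−π)·p₀ = 0.064×0.555 + 0.936×0.213 = 0.23489.
Under exogeneity, PAF = [P(Y=1) − p₀] / P(Y=1).
PAF = (0.23489 − 0.213) / 0.23489 ≈ 0.0932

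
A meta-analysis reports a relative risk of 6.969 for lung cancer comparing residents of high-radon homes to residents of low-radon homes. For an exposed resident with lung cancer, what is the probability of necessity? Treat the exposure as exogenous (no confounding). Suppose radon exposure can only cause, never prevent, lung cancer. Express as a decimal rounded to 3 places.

PN ≈ 0.857

Under exogeneity and monotonicity, PN = (RR − 1) / RR = 1 − 1/RR.
PN = (6.969 − 1) / 6.969 = 5.969 / 6.969 ≈ 0.8565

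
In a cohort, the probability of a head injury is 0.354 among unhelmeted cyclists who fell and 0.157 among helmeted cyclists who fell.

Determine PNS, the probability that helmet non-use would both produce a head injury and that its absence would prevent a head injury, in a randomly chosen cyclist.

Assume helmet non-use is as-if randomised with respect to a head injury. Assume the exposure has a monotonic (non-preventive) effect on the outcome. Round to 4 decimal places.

Let p₁ = 0.354, p₀ = 0.157.
Under exogeneity and monotonicity, PNS = p₁ − p₀.
PNS = 0.354 − 0.157 = 0.197

PNS ≈ 0.1970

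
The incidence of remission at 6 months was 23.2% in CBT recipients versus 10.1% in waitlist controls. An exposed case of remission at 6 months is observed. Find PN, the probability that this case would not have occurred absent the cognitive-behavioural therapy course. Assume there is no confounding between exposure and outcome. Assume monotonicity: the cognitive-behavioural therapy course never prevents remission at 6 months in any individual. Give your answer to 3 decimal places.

PN ≈ 0.565

p₁ = 0.232, p₀ = 0.101.
Under exogeneity and monotonicity, PN = (p₁ − p₀) / p₁.
PN = (0.232 − 0.101) / 0.232 = 0.131 / 0.232 ≈ 0.5647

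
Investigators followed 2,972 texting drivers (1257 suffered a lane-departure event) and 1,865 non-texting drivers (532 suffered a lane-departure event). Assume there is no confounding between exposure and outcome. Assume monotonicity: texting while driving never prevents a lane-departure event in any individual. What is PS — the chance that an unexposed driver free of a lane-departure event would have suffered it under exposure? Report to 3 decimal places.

PS ≈ 0.193

p₁ = P(outcome | exposed) = 1257/2972 = 0.42295
p₀ = P(outcome | unexposed) = 532/1865 = 0.28525
Under exogeneity and monotonicity, PS = (p₁ − p₀) / (1 − p₀).
PS = (0.42295 − 0.28525) / (1 − 0.28525) = 0.13769 / 0.71475 ≈ 0.1926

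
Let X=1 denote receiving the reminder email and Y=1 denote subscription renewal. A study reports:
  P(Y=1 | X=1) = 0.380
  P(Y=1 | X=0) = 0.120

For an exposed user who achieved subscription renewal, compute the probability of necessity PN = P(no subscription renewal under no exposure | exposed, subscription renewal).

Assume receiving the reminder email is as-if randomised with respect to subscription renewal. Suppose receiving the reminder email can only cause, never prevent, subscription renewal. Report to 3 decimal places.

Let p₁ = 0.38, p₀ = 0.12.
Under exogeneity and monotonicity, PN = (p₁ − p₀) / p₁.
PN = (0.38 − 0.12) / 0.38 = 0.26 / 0.38 ≈ 0.6842

PN ≈ 0.684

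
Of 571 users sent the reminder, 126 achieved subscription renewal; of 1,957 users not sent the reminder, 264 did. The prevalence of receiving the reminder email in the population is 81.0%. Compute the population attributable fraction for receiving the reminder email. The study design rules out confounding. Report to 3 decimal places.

PAF ≈ 0.340

p₁ = P(outcome | exposed) = 126/571 = 0.22067
p₀ = P(outcome | unexposed) = 264/1957 = 0.1349
Overall risk P(Y=1) = π·p₁ + (1−π)·p₀ = 0.81×0.22067 + 0.19×0.1349 = 0.20437.
Under exogeneity, PAF = [P(Y=1) − p₀] / P(Y=1).
PAF = (0.20437 − 0.1349) / 0.20437 ≈ 0.3399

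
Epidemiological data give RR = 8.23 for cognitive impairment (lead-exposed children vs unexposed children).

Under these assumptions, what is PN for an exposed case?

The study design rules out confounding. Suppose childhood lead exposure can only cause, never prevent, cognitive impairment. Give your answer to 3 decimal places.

Under exogeneity and monotonicity, PN = (RR − 1) / RR = 1 − 1/RR.
PN = (8.23 − 1) / 8.23 = 7.23 / 8.23 ≈ 0.8785

PN ≈ 0.878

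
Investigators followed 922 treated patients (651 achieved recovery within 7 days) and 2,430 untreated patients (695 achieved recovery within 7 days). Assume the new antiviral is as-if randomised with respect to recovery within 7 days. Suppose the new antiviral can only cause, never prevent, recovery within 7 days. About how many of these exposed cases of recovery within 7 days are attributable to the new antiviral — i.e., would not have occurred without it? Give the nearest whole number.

p₁ = P(outcome | exposed) = 651/922 = 0.70607
p₀ = P(outcome | unexposed) = 695/2430 = 0.28601
PN = (p₁ − p₀)/p₁ = (0.70607 − 0.28601) / 0.70607 ≈ 0.59493.
Attributable cases ≈ PN × (exposed cases) = 0.59493 × 651 ≈ 387.30.

about 387 cases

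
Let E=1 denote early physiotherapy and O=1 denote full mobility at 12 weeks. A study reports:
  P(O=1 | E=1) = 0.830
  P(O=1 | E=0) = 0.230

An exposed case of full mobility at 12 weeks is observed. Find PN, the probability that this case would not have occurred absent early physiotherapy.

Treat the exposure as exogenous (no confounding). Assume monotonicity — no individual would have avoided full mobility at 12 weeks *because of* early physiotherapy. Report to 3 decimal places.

Let p₁ = 0.83, p₀ = 0.23.
Under exogeneity and monotonicity, PN = (p₁ − p₀) / p₁.
PN = (0.83 − 0.23) / 0.83 = 0.6 / 0.83 ≈ 0.7229

PN ≈ 0.723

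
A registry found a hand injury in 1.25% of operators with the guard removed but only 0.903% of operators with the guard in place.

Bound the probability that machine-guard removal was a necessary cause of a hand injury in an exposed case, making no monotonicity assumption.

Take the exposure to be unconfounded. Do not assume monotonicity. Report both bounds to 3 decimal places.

0.278 ≤ PN ≤ 1.000

p₁ = 0.0125, p₀ = 0.00903.
Under exogeneity alone the bounds on PN are max{0,(p₁−p₀)/p₁} ≤ PN ≤ min{1,(1−p₀)/p₁}.
  lower = (p₁ − p₀)/p₁ = 0.00347 / 0.0125 ≈ 0.2776
  upper = min{1, (1 − p₀)/p₁} = 0.99097 / 0.0125 ≈ 79.2776 → capped at 1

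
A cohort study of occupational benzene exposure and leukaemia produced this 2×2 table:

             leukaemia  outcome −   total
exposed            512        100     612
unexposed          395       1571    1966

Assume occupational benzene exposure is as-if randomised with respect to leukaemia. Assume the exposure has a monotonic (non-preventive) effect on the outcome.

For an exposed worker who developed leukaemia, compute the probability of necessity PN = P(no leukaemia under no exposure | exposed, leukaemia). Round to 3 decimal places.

p₁ = P(outcome | exposed) = 512/612 = 0.8366
p₀ = P(outcome | unexposed) = 395/1966 = 0.20092
Under exogeneity and monotonicity, PN = (p₁ − p₀) / p₁.
PN = (0.8366 − 0.20092) / 0.8366 = 0.63569 / 0.8366 ≈ 0.7598

PN ≈ 0.760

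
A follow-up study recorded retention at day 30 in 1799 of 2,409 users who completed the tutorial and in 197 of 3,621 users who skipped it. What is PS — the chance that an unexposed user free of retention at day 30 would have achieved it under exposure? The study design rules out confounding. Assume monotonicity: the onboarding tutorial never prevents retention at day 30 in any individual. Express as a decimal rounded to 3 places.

p₁ = P(outcome | exposed) = 1799/2409 = 0.74678
p₀ = P(outcome | unexposed) = 197/3621 = 0.054405
Under exogeneity and monotonicity, PS = (p₁ − p₀) / (1 − p₀).
PS = (0.74678 − 0.054405) / (1 − 0.054405) = 0.69238 / 0.9456 ≈ 0.7322

PS ≈ 0.732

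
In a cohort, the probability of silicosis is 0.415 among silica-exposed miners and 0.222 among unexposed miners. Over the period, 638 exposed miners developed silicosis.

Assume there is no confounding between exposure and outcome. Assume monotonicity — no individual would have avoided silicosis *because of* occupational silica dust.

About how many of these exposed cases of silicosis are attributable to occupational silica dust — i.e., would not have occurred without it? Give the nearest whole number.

Let p₁ = 0.415, p₀ = 0.222.
PN = (p₁ − p₀)/p₁ = (0.415 − 0.222) / 0.415 ≈ 0.46506.
Attributable cases ≈ PN × (exposed cases) = 0.46506 × 638 ≈ 296.71.

about 297 cases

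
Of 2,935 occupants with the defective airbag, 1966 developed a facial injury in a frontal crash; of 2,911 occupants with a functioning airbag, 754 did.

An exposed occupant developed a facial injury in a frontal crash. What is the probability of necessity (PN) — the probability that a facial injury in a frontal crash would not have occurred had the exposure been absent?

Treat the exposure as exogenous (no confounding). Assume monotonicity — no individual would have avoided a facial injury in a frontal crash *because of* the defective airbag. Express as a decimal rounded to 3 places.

p₁ = P(outcome | exposed) = 1966/2935 = 0.66985
p₀ = P(outcome | unexposed) = 754/2911 = 0.25902
Under exogeneity and monotonicity, PN = (p₁ − p₀) / p₁.
PN = (0.66985 − 0.25902) / 0.66985 = 0.41083 / 0.66985 ≈ 0.6133

PN ≈ 0.613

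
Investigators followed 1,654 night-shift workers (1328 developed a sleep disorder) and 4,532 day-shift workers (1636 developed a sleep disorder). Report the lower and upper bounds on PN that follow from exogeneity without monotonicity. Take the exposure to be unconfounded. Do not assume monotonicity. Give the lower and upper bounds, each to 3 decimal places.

p₁ = P(outcome | exposed) = 1328/1654 = 0.8029
p₀ = P(outcome | unexposed) = 1636/4532 = 0.36099
Under exogeneity alone the bounds on PN are max{0,(p₁−p₀)/p₁} ≤ PN ≤ min{1,(1−p₀)/p₁}.
  lower = (p₁ − p₀)/p₁ = 0.44191 / 0.8029 ≈ 0.5504
  upper = min{1, (1 − p₀)/p₁} = 0.63901 / 0.8029 ≈ 0.7959

0.550 ≤ PN ≤ 0.796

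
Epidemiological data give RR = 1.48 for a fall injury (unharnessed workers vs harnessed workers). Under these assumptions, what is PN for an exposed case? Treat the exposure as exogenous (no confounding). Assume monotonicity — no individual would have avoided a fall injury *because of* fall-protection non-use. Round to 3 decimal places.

PN ≈ 0.324

Under exogeneity and monotonicity, PN = (RR − 1) / RR = 1 − 1/RR.
PN = (1.48 − 1) / 1.48 = 0.48 / 1.48 ≈ 0.3243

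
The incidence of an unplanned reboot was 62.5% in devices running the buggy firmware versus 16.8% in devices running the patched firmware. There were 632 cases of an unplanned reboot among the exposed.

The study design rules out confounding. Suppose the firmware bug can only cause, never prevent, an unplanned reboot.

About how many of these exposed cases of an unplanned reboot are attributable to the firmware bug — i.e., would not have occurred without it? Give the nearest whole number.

p₁ = 0.625, p₀ = 0.168.
PN = (p₁ − p₀)/p₁ = (0.625 − 0.168) / 0.625 ≈ 0.73120.
Attributable cases ≈ PN × (exposed cases) = 0.73120 × 632 ≈ 462.12.

about 462 cases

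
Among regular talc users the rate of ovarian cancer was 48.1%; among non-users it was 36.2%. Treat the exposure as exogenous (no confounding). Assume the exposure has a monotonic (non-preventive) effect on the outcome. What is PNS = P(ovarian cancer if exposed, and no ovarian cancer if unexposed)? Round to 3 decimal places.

PNS ≈ 0.119

p₁ = 0.481, p₀ = 0.362.
Under exogeneity and monotonicity, PNS = p₁ − p₀.
PNS = 0.481 − 0.362 = 0.119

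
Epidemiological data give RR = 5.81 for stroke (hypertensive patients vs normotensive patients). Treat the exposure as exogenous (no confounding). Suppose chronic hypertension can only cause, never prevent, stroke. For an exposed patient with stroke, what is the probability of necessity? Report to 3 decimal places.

Under exogeneity and monotonicity, PN = (RR − 1) / RR = 1 − 1/RR.
PN = (5.81 − 1) / 5.81 = 4.81 / 5.81 ≈ 0.8279

PN ≈ 0.828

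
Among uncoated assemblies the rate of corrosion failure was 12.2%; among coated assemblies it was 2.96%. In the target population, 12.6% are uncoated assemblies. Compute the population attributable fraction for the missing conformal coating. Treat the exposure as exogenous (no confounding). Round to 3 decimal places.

p₁ = 0.122, p₀ = 0.0296.
Overall risk P(Y=1) = π·p₁ + (1−π)·p₀ = 0.126×0.122 + 0.874×0.0296 = 0.041242.
Under exogeneity, PAF = [P(Y=1) − p₀] / P(Y=1).
PAF = (0.041242 − 0.0296) / 0.041242 ≈ 0.2823

PAF ≈ 0.282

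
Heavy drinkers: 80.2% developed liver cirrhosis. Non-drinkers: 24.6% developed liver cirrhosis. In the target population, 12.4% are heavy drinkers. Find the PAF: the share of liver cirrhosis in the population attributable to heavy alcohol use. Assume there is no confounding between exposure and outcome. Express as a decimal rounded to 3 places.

p₁ = 0.802, p₀ = 0.246.
Overall risk P(Y=1) = π·p₁ + (1−π)·p₀ = 0.124×0.802 + 0.876×0.246 = 0.31494.
Under exogeneity, PAF = [P(Y=1) − p₀] / P(Y=1).
PAF = (0.31494 − 0.246) / 0.31494 ≈ 0.2189

PAF ≈ 0.219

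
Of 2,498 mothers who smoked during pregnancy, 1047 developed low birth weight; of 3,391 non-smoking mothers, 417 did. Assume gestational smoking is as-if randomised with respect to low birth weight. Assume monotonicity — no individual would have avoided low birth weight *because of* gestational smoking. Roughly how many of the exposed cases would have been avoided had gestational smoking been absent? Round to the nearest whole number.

about 740 cases

p₁ = P(outcome | exposed) = 1047/2498 = 0.41914
p₀ = P(outcome | unexposed) = 417/3391 = 0.12297
PN = (p₁ − p₀)/p₁ = (0.41914 − 0.12297) / 0.41914 ≈ 0.70660.
Attributable cases ≈ PN × (exposed cases) = 0.70660 × 1047 ≈ 739.81.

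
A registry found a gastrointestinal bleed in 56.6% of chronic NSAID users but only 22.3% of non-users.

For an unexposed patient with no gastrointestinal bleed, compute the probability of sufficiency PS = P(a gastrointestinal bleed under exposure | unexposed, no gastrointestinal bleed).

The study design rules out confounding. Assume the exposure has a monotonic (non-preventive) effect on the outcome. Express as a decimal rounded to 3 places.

PS ≈ 0.441

p₁ = 0.566, p₀ = 0.223.
Under exogeneity and monotonicity, PS = (p₁ − p₀) / (1 − p₀).
PS = (0.566 − 0.223) / (1 − 0.223) = 0.343 / 0.777 ≈ 0.4414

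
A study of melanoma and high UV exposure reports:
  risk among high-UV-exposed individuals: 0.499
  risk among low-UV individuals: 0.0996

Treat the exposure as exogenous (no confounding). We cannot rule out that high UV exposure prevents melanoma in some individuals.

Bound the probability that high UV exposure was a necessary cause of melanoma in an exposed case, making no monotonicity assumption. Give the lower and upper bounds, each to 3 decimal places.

0.800 ≤ PN ≤ 1.000

Let p₁ = 0.499, p₀ = 0.0996.
Under exogeneity alone the bounds on PN are max{0,(p₁−p₀)/p₁} ≤ PN ≤ min{1,(1−p₀)/p₁}.
  lower = (p₁ − p₀)/p₁ = 0.3994 / 0.499 ≈ 0.8004
  upper = min{1, (1 − p₀)/p₁} = 0.9004 / 0.499 ≈ 1.8044 → capped at 1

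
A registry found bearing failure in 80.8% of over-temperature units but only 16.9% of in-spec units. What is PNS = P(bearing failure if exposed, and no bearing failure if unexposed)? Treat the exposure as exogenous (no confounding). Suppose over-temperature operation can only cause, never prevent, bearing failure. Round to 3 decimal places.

p₁ = 0.808, p₀ = 0.169.
Under exogeneity and monotonicity, PNS = p₁ − p₀.
PNS = 0.808 − 0.169 = 0.639

PNS ≈ 0.639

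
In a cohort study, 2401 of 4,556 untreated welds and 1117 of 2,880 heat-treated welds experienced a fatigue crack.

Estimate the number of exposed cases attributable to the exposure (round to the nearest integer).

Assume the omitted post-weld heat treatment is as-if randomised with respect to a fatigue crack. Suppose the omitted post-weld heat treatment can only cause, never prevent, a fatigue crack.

about 634 cases

p₁ = P(outcome | exposed) = 2401/4556 = 0.527
p₀ = P(outcome | unexposed) = 1117/2880 = 0.38785
PN = (p₁ − p₀)/p₁ = (0.527 − 0.38785) / 0.527 ≈ 0.26404.
Attributable cases ≈ PN × (exposed cases) = 0.26404 × 2401 ≈ 633.97.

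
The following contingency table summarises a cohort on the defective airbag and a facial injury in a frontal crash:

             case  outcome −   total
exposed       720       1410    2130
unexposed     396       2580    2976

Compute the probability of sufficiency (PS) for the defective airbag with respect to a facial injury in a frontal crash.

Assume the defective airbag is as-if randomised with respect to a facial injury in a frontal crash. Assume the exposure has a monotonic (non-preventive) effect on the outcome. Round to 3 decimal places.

PS ≈ 0.236

p₁ = P(outcome | exposed) = 720/2130 = 0.33803
p₀ = P(outcome | unexposed) = 396/2976 = 0.13306
Under exogeneity and monotonicity, PS = (p₁ − p₀)/(1 − p₀).
PS = (0.33803 − 0.13306) / 0.86694 ≈ 0.2364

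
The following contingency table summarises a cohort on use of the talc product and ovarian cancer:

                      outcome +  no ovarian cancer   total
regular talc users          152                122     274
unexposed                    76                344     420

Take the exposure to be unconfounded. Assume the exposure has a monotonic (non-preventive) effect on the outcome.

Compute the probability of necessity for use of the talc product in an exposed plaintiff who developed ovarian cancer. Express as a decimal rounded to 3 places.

PN ≈ 0.674

p₁ = P(outcome | exposed) = 152/274 = 0.55474
p₀ = P(outcome | unexposed) = 76/420 = 0.18095
Under exogeneity and monotonicity, PN = (p₁ − p₀)/p₁.
PN = (0.55474 − 0.18095) / 0.55474 ≈ 0.6738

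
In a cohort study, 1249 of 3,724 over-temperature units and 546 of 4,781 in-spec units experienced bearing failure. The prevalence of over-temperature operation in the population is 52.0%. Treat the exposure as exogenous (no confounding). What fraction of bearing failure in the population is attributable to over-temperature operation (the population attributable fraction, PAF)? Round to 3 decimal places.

p₁ = P(outcome | exposed) = 1249/3724 = 0.33539
p₀ = P(outcome | unexposed) = 546/4781 = 0.1142
Overall risk P(Y=1) = π·p₁ + (1−π)·p₀ = 0.52×0.33539 + 0.48×0.1142 = 0.22922.
Under exogeneity, PAF = [P(Y=1) − p₀] / P(Y=1).
PAF = (0.22922 − 0.1142) / 0.22922 ≈ 0.5018

PAF ≈ 0.502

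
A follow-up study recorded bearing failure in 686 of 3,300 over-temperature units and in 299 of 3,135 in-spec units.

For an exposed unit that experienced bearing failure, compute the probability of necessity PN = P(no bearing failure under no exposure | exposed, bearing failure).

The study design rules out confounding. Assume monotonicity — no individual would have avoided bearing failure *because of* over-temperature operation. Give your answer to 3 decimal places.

PN ≈ 0.541

p₁ = P(outcome | exposed) = 686/3300 = 0.20788
p₀ = P(outcome | unexposed) = 299/3135 = 0.095375
Under exogeneity and monotonicity, PN = (p₁ − p₀) / p₁.
PN = (0.20788 − 0.095375) / 0.20788 = 0.1125 / 0.20788 ≈ 0.5412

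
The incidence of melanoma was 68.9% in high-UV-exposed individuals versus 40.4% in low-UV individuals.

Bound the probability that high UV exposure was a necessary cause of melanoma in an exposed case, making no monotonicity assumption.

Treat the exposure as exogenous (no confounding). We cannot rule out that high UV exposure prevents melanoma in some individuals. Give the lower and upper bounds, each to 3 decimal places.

p₁ = 0.689, p₀ = 0.404.
Under exogeneity alone the bounds on PN are max{0,(p₁−p₀)/p₁} ≤ PN ≤ min{1,(1−p₀)/p₁}.
  lower = (p₁ − p₀)/p₁ = 0.285 / 0.689 ≈ 0.4136
  upper = min{1, (1 − p₀)/p₁} = 0.596 / 0.689 ≈ 0.8650

0.414 ≤ PN ≤ 0.865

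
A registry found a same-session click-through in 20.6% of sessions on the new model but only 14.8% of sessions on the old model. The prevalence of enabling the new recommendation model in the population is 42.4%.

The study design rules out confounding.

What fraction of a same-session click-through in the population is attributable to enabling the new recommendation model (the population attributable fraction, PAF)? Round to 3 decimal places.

PAF ≈ 0.142

p₁ = 0.206, p₀ = 0.148.
Overall risk P(Y=1) = π·p₁ + (1−π)·p₀ = 0.424×0.206 + 0.576×0.148 = 0.17259.
Under exogeneity, PAF = [P(Y=1) − p₀] / P(Y=1).
PAF = (0.17259 − 0.148) / 0.17259 ≈ 0.1425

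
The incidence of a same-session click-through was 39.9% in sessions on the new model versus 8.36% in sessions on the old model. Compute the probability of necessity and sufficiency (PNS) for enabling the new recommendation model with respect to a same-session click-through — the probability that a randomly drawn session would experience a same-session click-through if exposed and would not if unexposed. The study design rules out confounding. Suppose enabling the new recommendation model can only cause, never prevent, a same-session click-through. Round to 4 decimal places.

PNS ≈ 0.3154

p₁ = 0.399, p₀ = 0.0836.
Under exogeneity and monotonicity, PNS = p₁ − p₀.
PNS = 0.399 − 0.0836 = 0.3154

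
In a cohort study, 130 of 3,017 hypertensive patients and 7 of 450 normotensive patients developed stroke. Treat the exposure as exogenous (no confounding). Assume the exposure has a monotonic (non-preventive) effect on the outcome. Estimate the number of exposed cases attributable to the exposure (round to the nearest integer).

p₁ = P(outcome | exposed) = 130/3017 = 0.043089
p₀ = P(outcome | unexposed) = 7/450 = 0.015556
PN = (p₁ − p₀)/p₁ = (0.043089 − 0.015556) / 0.043089 ≈ 0.63899.
Attributable cases ≈ PN × (exposed cases) = 0.63899 × 130 ≈ 83.07.

about 83 cases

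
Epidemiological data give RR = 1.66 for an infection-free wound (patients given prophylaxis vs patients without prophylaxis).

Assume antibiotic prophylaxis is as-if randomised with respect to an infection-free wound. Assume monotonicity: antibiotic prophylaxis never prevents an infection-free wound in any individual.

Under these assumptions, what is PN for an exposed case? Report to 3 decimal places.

Under exogeneity and monotonicity, PN = (RR − 1) / RR = 1 − 1/RR.
PN = (1.66 − 1) / 1.66 = 0.66 / 1.66 ≈ 0.3976

PN ≈ 0.398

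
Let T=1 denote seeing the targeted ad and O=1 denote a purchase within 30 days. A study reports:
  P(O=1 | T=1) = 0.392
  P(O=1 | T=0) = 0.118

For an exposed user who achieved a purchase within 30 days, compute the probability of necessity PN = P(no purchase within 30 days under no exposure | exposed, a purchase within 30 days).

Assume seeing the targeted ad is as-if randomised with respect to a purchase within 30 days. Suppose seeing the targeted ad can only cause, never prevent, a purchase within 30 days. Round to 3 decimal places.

PN ≈ 0.699

Let p₁ = 0.392, p₀ = 0.118.
Under exogeneity and monotonicity, PN = (p₁ − p₀) / p₁.
PN = (0.392 − 0.118) / 0.392 = 0.274 / 0.392 ≈ 0.6990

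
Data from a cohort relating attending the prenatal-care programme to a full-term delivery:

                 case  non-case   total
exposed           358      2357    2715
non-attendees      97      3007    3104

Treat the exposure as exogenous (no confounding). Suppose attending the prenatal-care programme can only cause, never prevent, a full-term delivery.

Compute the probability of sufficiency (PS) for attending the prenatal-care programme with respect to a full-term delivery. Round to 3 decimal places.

p₁ = P(outcome | exposed) = 358/2715 = 0.13186
p₀ = P(outcome | unexposed) = 97/3104 = 0.03125
Under exogeneity and monotonicity, PS = (p₁ − p₀) / (1 − p₀).
PS = (0.13186 − 0.03125) / (1 − 0.03125) = 0.10061 / 0.96875 ≈ 0.1039

PS ≈ 0.104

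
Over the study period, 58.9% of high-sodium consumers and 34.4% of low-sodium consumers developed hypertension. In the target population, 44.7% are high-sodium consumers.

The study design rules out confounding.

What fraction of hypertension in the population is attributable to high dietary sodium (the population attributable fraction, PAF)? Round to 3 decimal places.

PAF ≈ 0.241

p₁ = 0.589, p₀ = 0.344.
Overall risk P(Y=1) = π·p₁ + (1−π)·p₀ = 0.447×0.589 + 0.553×0.344 = 0.45351.
Under exogeneity, PAF = [P(Y=1) − p₀] / P(Y=1).
PAF = (0.45351 − 0.344) / 0.45351 ≈ 0.2415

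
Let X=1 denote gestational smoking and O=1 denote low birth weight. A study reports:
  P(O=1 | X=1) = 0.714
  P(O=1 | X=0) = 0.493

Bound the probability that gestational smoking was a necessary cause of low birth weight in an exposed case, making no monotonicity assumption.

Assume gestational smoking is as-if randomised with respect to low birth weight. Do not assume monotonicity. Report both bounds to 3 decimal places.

0.310 ≤ PN ≤ 0.710

Let p₁ = 0.714, p₀ = 0.493.
Under exogeneity alone the bounds on PN are max{0,(p₁−p₀)/p₁} ≤ PN ≤ min{1,(1−p₀)/p₁}.
  lower = (p₁ − p₀)/p₁ = 0.221 / 0.714 ≈ 0.3095
  upper = min{1, (1 − p₀)/p₁} = 0.507 / 0.714 ≈ 0.7101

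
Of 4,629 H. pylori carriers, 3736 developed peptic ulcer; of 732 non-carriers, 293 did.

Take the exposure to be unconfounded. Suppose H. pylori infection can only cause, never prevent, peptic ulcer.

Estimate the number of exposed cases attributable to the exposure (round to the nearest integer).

about 1883 cases

p₁ = P(outcome | exposed) = 3736/4629 = 0.80709
p₀ = P(outcome | unexposed) = 293/732 = 0.40027
PN = (p₁ − p₀)/p₁ = (0.80709 − 0.40027) / 0.80709 ≈ 0.50405.
Attributable cases ≈ PN × (exposed cases) = 0.50405 × 3736 ≈ 1883.14.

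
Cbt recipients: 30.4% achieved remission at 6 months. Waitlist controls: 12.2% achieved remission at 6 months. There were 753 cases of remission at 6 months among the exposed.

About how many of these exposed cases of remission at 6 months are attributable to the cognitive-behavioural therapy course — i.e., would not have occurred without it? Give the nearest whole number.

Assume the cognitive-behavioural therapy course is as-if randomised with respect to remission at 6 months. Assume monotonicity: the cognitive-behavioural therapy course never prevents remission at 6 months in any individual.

about 451 cases

p₁ = 0.304, p₀ = 0.122.
PN = (p₁ − p₀)/p₁ = (0.304 − 0.122) / 0.304 ≈ 0.59868.
Attributable cases ≈ PN × (exposed cases) = 0.59868 × 753 ≈ 450.81.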